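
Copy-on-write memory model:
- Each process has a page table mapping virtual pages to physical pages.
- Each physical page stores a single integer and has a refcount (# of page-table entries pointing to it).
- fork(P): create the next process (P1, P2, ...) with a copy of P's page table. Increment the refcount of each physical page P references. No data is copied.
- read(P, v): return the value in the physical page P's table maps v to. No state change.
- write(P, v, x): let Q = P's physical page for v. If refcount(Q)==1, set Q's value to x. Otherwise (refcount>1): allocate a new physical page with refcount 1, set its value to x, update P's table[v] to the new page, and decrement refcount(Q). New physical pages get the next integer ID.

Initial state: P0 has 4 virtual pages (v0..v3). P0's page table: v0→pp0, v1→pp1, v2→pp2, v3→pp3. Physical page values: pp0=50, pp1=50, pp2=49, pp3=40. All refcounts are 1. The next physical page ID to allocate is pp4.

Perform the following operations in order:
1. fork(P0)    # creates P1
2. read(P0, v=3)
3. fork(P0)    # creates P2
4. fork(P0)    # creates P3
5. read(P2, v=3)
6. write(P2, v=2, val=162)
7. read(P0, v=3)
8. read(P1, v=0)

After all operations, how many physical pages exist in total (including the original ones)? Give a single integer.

Answer: 5

Derivation:
Op 1: fork(P0) -> P1. 4 ppages; refcounts: pp0:2 pp1:2 pp2:2 pp3:2
Op 2: read(P0, v3) -> 40. No state change.
Op 3: fork(P0) -> P2. 4 ppages; refcounts: pp0:3 pp1:3 pp2:3 pp3:3
Op 4: fork(P0) -> P3. 4 ppages; refcounts: pp0:4 pp1:4 pp2:4 pp3:4
Op 5: read(P2, v3) -> 40. No state change.
Op 6: write(P2, v2, 162). refcount(pp2)=4>1 -> COPY to pp4. 5 ppages; refcounts: pp0:4 pp1:4 pp2:3 pp3:4 pp4:1
Op 7: read(P0, v3) -> 40. No state change.
Op 8: read(P1, v0) -> 50. No state change.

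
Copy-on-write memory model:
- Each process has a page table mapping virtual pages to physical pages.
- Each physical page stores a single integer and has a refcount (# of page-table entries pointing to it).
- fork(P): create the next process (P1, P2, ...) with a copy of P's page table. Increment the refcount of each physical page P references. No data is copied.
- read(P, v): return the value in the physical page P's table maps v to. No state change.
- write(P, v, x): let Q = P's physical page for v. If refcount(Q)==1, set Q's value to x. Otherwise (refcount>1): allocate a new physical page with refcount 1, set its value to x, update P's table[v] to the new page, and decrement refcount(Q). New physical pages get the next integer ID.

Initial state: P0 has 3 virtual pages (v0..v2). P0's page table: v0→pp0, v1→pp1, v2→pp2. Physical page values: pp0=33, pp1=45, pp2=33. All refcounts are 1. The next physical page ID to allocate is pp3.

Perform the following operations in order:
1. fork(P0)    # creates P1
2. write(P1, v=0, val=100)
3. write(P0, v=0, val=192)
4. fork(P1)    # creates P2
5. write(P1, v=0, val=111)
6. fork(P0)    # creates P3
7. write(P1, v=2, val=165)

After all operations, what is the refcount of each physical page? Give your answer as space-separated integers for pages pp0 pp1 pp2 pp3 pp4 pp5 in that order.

Answer: 2 4 3 1 1 1

Derivation:
Op 1: fork(P0) -> P1. 3 ppages; refcounts: pp0:2 pp1:2 pp2:2
Op 2: write(P1, v0, 100). refcount(pp0)=2>1 -> COPY to pp3. 4 ppages; refcounts: pp0:1 pp1:2 pp2:2 pp3:1
Op 3: write(P0, v0, 192). refcount(pp0)=1 -> write in place. 4 ppages; refcounts: pp0:1 pp1:2 pp2:2 pp3:1
Op 4: fork(P1) -> P2. 4 ppages; refcounts: pp0:1 pp1:3 pp2:3 pp3:2
Op 5: write(P1, v0, 111). refcount(pp3)=2>1 -> COPY to pp4. 5 ppages; refcounts: pp0:1 pp1:3 pp2:3 pp3:1 pp4:1
Op 6: fork(P0) -> P3. 5 ppages; refcounts: pp0:2 pp1:4 pp2:4 pp3:1 pp4:1
Op 7: write(P1, v2, 165). refcount(pp2)=4>1 -> COPY to pp5. 6 ppages; refcounts: pp0:2 pp1:4 pp2:3 pp3:1 pp4:1 pp5:1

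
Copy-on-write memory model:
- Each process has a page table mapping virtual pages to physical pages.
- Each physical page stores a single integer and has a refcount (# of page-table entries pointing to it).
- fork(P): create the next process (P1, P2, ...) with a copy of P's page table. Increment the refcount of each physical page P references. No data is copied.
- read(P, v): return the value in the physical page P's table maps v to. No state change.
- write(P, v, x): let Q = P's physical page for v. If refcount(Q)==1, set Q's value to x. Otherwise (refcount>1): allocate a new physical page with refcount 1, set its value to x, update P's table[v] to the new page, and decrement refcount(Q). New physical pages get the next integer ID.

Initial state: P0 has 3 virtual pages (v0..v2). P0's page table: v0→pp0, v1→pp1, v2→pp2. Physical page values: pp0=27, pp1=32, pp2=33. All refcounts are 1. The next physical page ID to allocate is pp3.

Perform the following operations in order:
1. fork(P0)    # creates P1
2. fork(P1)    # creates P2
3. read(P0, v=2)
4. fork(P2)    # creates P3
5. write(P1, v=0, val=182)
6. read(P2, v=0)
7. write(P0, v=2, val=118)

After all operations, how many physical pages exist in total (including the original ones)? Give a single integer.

Op 1: fork(P0) -> P1. 3 ppages; refcounts: pp0:2 pp1:2 pp2:2
Op 2: fork(P1) -> P2. 3 ppages; refcounts: pp0:3 pp1:3 pp2:3
Op 3: read(P0, v2) -> 33. No state change.
Op 4: fork(P2) -> P3. 3 ppages; refcounts: pp0:4 pp1:4 pp2:4
Op 5: write(P1, v0, 182). refcount(pp0)=4>1 -> COPY to pp3. 4 ppages; refcounts: pp0:3 pp1:4 pp2:4 pp3:1
Op 6: read(P2, v0) -> 27. No state change.
Op 7: write(P0, v2, 118). refcount(pp2)=4>1 -> COPY to pp4. 5 ppages; refcounts: pp0:3 pp1:4 pp2:3 pp3:1 pp4:1

Answer: 5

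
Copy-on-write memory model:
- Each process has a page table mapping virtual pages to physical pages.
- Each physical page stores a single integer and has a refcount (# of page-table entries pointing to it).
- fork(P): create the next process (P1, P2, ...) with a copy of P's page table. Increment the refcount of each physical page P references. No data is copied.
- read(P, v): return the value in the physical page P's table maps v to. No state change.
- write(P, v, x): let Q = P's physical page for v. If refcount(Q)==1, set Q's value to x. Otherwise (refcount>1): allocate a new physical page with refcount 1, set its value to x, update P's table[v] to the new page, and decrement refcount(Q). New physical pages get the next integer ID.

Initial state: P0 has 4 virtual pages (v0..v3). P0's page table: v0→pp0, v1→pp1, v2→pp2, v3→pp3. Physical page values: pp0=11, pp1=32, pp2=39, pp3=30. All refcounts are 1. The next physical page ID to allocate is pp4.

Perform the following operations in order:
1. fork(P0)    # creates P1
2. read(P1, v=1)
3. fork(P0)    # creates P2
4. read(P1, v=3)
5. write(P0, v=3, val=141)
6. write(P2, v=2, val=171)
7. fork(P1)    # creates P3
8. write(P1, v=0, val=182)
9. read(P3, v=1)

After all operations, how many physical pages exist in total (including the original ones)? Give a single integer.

Answer: 7

Derivation:
Op 1: fork(P0) -> P1. 4 ppages; refcounts: pp0:2 pp1:2 pp2:2 pp3:2
Op 2: read(P1, v1) -> 32. No state change.
Op 3: fork(P0) -> P2. 4 ppages; refcounts: pp0:3 pp1:3 pp2:3 pp3:3
Op 4: read(P1, v3) -> 30. No state change.
Op 5: write(P0, v3, 141). refcount(pp3)=3>1 -> COPY to pp4. 5 ppages; refcounts: pp0:3 pp1:3 pp2:3 pp3:2 pp4:1
Op 6: write(P2, v2, 171). refcount(pp2)=3>1 -> COPY to pp5. 6 ppages; refcounts: pp0:3 pp1:3 pp2:2 pp3:2 pp4:1 pp5:1
Op 7: fork(P1) -> P3. 6 ppages; refcounts: pp0:4 pp1:4 pp2:3 pp3:3 pp4:1 pp5:1
Op 8: write(P1, v0, 182). refcount(pp0)=4>1 -> COPY to pp6. 7 ppages; refcounts: pp0:3 pp1:4 pp2:3 pp3:3 pp4:1 pp5:1 pp6:1
Op 9: read(P3, v1) -> 32. No state change.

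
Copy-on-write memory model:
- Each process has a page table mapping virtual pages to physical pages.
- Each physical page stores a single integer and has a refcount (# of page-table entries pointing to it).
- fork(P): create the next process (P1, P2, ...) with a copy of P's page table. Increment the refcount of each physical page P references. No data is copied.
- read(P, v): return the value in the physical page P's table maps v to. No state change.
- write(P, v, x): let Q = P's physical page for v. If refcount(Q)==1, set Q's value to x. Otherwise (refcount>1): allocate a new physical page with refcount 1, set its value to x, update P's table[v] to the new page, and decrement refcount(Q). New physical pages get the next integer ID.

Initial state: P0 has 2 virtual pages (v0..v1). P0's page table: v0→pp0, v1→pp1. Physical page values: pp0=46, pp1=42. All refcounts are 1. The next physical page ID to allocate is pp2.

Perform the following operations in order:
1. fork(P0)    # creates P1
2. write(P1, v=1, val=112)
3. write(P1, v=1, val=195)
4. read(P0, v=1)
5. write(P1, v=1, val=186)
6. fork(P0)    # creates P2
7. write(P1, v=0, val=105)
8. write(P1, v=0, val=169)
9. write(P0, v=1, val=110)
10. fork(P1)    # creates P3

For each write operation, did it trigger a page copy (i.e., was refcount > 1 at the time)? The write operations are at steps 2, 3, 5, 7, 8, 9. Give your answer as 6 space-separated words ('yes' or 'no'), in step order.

Op 1: fork(P0) -> P1. 2 ppages; refcounts: pp0:2 pp1:2
Op 2: write(P1, v1, 112). refcount(pp1)=2>1 -> COPY to pp2. 3 ppages; refcounts: pp0:2 pp1:1 pp2:1
Op 3: write(P1, v1, 195). refcount(pp2)=1 -> write in place. 3 ppages; refcounts: pp0:2 pp1:1 pp2:1
Op 4: read(P0, v1) -> 42. No state change.
Op 5: write(P1, v1, 186). refcount(pp2)=1 -> write in place. 3 ppages; refcounts: pp0:2 pp1:1 pp2:1
Op 6: fork(P0) -> P2. 3 ppages; refcounts: pp0:3 pp1:2 pp2:1
Op 7: write(P1, v0, 105). refcount(pp0)=3>1 -> COPY to pp3. 4 ppages; refcounts: pp0:2 pp1:2 pp2:1 pp3:1
Op 8: write(P1, v0, 169). refcount(pp3)=1 -> write in place. 4 ppages; refcounts: pp0:2 pp1:2 pp2:1 pp3:1
Op 9: write(P0, v1, 110). refcount(pp1)=2>1 -> COPY to pp4. 5 ppages; refcounts: pp0:2 pp1:1 pp2:1 pp3:1 pp4:1
Op 10: fork(P1) -> P3. 5 ppages; refcounts: pp0:2 pp1:1 pp2:2 pp3:2 pp4:1

yes no no yes no yes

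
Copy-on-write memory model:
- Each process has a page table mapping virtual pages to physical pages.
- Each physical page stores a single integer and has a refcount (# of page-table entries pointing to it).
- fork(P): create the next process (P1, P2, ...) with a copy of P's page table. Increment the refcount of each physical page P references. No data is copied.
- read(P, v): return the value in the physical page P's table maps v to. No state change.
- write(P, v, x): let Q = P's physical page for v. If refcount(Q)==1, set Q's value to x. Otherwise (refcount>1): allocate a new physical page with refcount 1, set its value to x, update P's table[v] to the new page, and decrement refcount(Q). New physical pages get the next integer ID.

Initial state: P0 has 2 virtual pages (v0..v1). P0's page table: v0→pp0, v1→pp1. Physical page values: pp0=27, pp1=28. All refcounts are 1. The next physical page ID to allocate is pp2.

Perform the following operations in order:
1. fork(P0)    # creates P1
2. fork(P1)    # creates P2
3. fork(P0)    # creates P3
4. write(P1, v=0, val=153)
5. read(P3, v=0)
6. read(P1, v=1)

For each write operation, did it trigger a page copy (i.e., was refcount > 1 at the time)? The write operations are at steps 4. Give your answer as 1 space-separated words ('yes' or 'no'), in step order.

Op 1: fork(P0) -> P1. 2 ppages; refcounts: pp0:2 pp1:2
Op 2: fork(P1) -> P2. 2 ppages; refcounts: pp0:3 pp1:3
Op 3: fork(P0) -> P3. 2 ppages; refcounts: pp0:4 pp1:4
Op 4: write(P1, v0, 153). refcount(pp0)=4>1 -> COPY to pp2. 3 ppages; refcounts: pp0:3 pp1:4 pp2:1
Op 5: read(P3, v0) -> 27. No state change.
Op 6: read(P1, v1) -> 28. No state change.

yes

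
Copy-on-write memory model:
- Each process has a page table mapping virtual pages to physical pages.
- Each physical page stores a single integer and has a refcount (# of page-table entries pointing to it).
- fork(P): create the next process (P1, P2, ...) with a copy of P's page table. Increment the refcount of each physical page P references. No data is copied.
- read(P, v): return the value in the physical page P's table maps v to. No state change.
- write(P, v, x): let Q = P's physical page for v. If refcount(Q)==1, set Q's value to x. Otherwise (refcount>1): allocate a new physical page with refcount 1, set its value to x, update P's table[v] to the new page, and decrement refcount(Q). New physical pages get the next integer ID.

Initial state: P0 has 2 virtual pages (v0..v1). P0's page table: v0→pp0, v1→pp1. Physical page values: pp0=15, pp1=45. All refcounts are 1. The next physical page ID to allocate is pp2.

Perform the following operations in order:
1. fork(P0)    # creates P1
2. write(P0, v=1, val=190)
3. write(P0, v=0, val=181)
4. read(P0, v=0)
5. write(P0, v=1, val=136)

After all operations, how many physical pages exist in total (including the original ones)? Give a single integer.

Answer: 4

Derivation:
Op 1: fork(P0) -> P1. 2 ppages; refcounts: pp0:2 pp1:2
Op 2: write(P0, v1, 190). refcount(pp1)=2>1 -> COPY to pp2. 3 ppages; refcounts: pp0:2 pp1:1 pp2:1
Op 3: write(P0, v0, 181). refcount(pp0)=2>1 -> COPY to pp3. 4 ppages; refcounts: pp0:1 pp1:1 pp2:1 pp3:1
Op 4: read(P0, v0) -> 181. No state change.
Op 5: write(P0, v1, 136). refcount(pp2)=1 -> write in place. 4 ppages; refcounts: pp0:1 pp1:1 pp2:1 pp3:1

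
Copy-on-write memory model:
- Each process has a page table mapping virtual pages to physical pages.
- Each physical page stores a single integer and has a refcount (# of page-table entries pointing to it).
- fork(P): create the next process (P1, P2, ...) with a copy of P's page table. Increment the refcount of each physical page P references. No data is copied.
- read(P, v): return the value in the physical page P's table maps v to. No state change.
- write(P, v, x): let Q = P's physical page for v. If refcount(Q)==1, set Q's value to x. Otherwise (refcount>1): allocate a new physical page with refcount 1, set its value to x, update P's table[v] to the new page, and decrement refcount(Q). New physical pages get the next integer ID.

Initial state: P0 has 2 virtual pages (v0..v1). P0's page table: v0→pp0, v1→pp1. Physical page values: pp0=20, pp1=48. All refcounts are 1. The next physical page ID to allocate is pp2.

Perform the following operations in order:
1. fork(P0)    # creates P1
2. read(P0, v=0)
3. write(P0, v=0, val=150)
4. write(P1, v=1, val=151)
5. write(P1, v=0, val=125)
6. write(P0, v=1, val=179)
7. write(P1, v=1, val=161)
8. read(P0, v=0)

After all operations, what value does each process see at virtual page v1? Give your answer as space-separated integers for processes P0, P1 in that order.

Op 1: fork(P0) -> P1. 2 ppages; refcounts: pp0:2 pp1:2
Op 2: read(P0, v0) -> 20. No state change.
Op 3: write(P0, v0, 150). refcount(pp0)=2>1 -> COPY to pp2. 3 ppages; refcounts: pp0:1 pp1:2 pp2:1
Op 4: write(P1, v1, 151). refcount(pp1)=2>1 -> COPY to pp3. 4 ppages; refcounts: pp0:1 pp1:1 pp2:1 pp3:1
Op 5: write(P1, v0, 125). refcount(pp0)=1 -> write in place. 4 ppages; refcounts: pp0:1 pp1:1 pp2:1 pp3:1
Op 6: write(P0, v1, 179). refcount(pp1)=1 -> write in place. 4 ppages; refcounts: pp0:1 pp1:1 pp2:1 pp3:1
Op 7: write(P1, v1, 161). refcount(pp3)=1 -> write in place. 4 ppages; refcounts: pp0:1 pp1:1 pp2:1 pp3:1
Op 8: read(P0, v0) -> 150. No state change.
P0: v1 -> pp1 = 179
P1: v1 -> pp3 = 161

Answer: 179 161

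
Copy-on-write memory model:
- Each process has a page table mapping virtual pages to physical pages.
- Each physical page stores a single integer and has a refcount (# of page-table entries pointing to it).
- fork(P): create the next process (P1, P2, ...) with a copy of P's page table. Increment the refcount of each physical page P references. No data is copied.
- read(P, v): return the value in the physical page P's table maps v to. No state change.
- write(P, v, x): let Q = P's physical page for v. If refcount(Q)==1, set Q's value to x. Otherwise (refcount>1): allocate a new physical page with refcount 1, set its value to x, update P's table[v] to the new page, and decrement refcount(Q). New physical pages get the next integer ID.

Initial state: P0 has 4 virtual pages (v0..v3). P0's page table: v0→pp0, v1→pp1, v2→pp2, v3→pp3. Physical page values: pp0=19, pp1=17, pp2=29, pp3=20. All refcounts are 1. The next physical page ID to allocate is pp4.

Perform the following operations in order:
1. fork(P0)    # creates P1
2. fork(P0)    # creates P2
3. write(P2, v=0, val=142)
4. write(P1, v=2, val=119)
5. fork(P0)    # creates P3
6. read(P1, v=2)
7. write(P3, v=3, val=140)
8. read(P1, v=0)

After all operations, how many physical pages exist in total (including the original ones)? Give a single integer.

Op 1: fork(P0) -> P1. 4 ppages; refcounts: pp0:2 pp1:2 pp2:2 pp3:2
Op 2: fork(P0) -> P2. 4 ppages; refcounts: pp0:3 pp1:3 pp2:3 pp3:3
Op 3: write(P2, v0, 142). refcount(pp0)=3>1 -> COPY to pp4. 5 ppages; refcounts: pp0:2 pp1:3 pp2:3 pp3:3 pp4:1
Op 4: write(P1, v2, 119). refcount(pp2)=3>1 -> COPY to pp5. 6 ppages; refcounts: pp0:2 pp1:3 pp2:2 pp3:3 pp4:1 pp5:1
Op 5: fork(P0) -> P3. 6 ppages; refcounts: pp0:3 pp1:4 pp2:3 pp3:4 pp4:1 pp5:1
Op 6: read(P1, v2) -> 119. No state change.
Op 7: write(P3, v3, 140). refcount(pp3)=4>1 -> COPY to pp6. 7 ppages; refcounts: pp0:3 pp1:4 pp2:3 pp3:3 pp4:1 pp5:1 pp6:1
Op 8: read(P1, v0) -> 19. No state change.

Answer: 7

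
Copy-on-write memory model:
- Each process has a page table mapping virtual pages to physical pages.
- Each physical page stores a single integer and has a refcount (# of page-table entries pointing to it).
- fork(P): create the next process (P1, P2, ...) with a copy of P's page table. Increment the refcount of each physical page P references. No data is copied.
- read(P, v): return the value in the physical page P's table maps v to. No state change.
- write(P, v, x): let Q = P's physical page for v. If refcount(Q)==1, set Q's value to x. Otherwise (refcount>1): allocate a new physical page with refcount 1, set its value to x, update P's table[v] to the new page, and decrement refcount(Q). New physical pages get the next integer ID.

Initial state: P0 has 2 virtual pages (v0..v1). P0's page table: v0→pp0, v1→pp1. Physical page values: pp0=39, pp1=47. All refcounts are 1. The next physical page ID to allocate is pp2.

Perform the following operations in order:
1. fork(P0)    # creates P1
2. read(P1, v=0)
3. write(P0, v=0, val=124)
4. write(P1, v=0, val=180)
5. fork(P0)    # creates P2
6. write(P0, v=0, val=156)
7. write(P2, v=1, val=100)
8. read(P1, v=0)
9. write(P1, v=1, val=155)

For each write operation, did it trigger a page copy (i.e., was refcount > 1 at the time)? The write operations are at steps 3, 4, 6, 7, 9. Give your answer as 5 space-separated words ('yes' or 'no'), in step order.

Op 1: fork(P0) -> P1. 2 ppages; refcounts: pp0:2 pp1:2
Op 2: read(P1, v0) -> 39. No state change.
Op 3: write(P0, v0, 124). refcount(pp0)=2>1 -> COPY to pp2. 3 ppages; refcounts: pp0:1 pp1:2 pp2:1
Op 4: write(P1, v0, 180). refcount(pp0)=1 -> write in place. 3 ppages; refcounts: pp0:1 pp1:2 pp2:1
Op 5: fork(P0) -> P2. 3 ppages; refcounts: pp0:1 pp1:3 pp2:2
Op 6: write(P0, v0, 156). refcount(pp2)=2>1 -> COPY to pp3. 4 ppages; refcounts: pp0:1 pp1:3 pp2:1 pp3:1
Op 7: write(P2, v1, 100). refcount(pp1)=3>1 -> COPY to pp4. 5 ppages; refcounts: pp0:1 pp1:2 pp2:1 pp3:1 pp4:1
Op 8: read(P1, v0) -> 180. No state change.
Op 9: write(P1, v1, 155). refcount(pp1)=2>1 -> COPY to pp5. 6 ppages; refcounts: pp0:1 pp1:1 pp2:1 pp3:1 pp4:1 pp5:1

yes no yes yes yes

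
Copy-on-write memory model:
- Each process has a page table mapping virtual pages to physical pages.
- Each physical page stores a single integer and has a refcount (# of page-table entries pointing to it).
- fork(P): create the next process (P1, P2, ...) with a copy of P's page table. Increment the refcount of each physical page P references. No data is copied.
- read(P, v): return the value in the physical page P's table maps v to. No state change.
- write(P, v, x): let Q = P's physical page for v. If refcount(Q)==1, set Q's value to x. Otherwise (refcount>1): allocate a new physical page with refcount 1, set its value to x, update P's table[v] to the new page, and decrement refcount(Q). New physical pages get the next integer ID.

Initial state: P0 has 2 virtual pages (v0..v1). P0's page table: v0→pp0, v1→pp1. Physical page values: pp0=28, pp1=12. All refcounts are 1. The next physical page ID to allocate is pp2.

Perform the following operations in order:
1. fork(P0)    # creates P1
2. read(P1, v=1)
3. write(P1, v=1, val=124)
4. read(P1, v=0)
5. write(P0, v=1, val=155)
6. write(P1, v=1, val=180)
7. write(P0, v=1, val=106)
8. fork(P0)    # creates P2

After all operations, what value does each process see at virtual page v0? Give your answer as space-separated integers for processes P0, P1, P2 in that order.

Op 1: fork(P0) -> P1. 2 ppages; refcounts: pp0:2 pp1:2
Op 2: read(P1, v1) -> 12. No state change.
Op 3: write(P1, v1, 124). refcount(pp1)=2>1 -> COPY to pp2. 3 ppages; refcounts: pp0:2 pp1:1 pp2:1
Op 4: read(P1, v0) -> 28. No state change.
Op 5: write(P0, v1, 155). refcount(pp1)=1 -> write in place. 3 ppages; refcounts: pp0:2 pp1:1 pp2:1
Op 6: write(P1, v1, 180). refcount(pp2)=1 -> write in place. 3 ppages; refcounts: pp0:2 pp1:1 pp2:1
Op 7: write(P0, v1, 106). refcount(pp1)=1 -> write in place. 3 ppages; refcounts: pp0:2 pp1:1 pp2:1
Op 8: fork(P0) -> P2. 3 ppages; refcounts: pp0:3 pp1:2 pp2:1
P0: v0 -> pp0 = 28
P1: v0 -> pp0 = 28
P2: v0 -> pp0 = 28

Answer: 28 28 28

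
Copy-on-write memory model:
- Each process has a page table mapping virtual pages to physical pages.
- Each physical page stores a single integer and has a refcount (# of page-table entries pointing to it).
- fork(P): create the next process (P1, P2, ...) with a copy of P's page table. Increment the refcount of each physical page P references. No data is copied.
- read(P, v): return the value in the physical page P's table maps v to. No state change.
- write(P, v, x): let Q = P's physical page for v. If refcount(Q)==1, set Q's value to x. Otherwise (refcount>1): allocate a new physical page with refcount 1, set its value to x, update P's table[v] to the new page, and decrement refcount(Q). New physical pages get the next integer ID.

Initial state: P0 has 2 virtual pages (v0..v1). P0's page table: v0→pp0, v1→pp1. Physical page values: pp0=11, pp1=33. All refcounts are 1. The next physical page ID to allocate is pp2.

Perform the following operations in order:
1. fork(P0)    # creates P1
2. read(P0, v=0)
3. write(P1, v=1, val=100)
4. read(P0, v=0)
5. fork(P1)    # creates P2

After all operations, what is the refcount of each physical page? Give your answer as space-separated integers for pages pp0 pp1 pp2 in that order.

Answer: 3 1 2

Derivation:
Op 1: fork(P0) -> P1. 2 ppages; refcounts: pp0:2 pp1:2
Op 2: read(P0, v0) -> 11. No state change.
Op 3: write(P1, v1, 100). refcount(pp1)=2>1 -> COPY to pp2. 3 ppages; refcounts: pp0:2 pp1:1 pp2:1
Op 4: read(P0, v0) -> 11. No state change.
Op 5: fork(P1) -> P2. 3 ppages; refcounts: pp0:3 pp1:1 pp2:2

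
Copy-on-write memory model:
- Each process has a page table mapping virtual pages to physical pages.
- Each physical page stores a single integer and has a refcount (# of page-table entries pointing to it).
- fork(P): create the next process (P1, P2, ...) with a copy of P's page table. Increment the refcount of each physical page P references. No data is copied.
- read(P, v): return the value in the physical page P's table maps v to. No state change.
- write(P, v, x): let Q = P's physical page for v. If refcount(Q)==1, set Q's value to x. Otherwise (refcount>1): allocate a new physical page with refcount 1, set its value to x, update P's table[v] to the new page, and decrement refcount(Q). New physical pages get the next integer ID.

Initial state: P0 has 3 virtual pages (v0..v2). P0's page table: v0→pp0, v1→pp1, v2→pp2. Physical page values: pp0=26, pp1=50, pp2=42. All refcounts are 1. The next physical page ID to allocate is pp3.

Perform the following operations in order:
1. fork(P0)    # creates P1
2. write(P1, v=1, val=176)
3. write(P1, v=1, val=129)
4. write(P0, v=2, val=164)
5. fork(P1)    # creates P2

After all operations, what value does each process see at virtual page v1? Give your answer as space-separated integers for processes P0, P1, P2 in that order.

Answer: 50 129 129

Derivation:
Op 1: fork(P0) -> P1. 3 ppages; refcounts: pp0:2 pp1:2 pp2:2
Op 2: write(P1, v1, 176). refcount(pp1)=2>1 -> COPY to pp3. 4 ppages; refcounts: pp0:2 pp1:1 pp2:2 pp3:1
Op 3: write(P1, v1, 129). refcount(pp3)=1 -> write in place. 4 ppages; refcounts: pp0:2 pp1:1 pp2:2 pp3:1
Op 4: write(P0, v2, 164). refcount(pp2)=2>1 -> COPY to pp4. 5 ppages; refcounts: pp0:2 pp1:1 pp2:1 pp3:1 pp4:1
Op 5: fork(P1) -> P2. 5 ppages; refcounts: pp0:3 pp1:1 pp2:2 pp3:2 pp4:1
P0: v1 -> pp1 = 50
P1: v1 -> pp3 = 129
P2: v1 -> pp3 = 129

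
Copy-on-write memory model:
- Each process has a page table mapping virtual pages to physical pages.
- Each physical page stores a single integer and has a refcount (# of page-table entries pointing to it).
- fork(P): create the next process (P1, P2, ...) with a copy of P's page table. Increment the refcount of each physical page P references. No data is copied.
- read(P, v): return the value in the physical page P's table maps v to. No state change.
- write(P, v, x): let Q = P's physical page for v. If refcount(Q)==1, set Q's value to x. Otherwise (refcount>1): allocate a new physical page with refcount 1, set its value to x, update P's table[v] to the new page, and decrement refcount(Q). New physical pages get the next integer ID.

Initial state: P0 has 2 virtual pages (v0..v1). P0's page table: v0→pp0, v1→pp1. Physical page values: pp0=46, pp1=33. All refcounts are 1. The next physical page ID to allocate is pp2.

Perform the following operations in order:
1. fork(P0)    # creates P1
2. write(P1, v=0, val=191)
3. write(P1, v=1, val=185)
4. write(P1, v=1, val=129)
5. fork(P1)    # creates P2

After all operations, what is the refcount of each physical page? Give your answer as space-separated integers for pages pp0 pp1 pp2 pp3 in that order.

Answer: 1 1 2 2

Derivation:
Op 1: fork(P0) -> P1. 2 ppages; refcounts: pp0:2 pp1:2
Op 2: write(P1, v0, 191). refcount(pp0)=2>1 -> COPY to pp2. 3 ppages; refcounts: pp0:1 pp1:2 pp2:1
Op 3: write(P1, v1, 185). refcount(pp1)=2>1 -> COPY to pp3. 4 ppages; refcounts: pp0:1 pp1:1 pp2:1 pp3:1
Op 4: write(P1, v1, 129). refcount(pp3)=1 -> write in place. 4 ppages; refcounts: pp0:1 pp1:1 pp2:1 pp3:1
Op 5: fork(P1) -> P2. 4 ppages; refcounts: pp0:1 pp1:1 pp2:2 pp3:2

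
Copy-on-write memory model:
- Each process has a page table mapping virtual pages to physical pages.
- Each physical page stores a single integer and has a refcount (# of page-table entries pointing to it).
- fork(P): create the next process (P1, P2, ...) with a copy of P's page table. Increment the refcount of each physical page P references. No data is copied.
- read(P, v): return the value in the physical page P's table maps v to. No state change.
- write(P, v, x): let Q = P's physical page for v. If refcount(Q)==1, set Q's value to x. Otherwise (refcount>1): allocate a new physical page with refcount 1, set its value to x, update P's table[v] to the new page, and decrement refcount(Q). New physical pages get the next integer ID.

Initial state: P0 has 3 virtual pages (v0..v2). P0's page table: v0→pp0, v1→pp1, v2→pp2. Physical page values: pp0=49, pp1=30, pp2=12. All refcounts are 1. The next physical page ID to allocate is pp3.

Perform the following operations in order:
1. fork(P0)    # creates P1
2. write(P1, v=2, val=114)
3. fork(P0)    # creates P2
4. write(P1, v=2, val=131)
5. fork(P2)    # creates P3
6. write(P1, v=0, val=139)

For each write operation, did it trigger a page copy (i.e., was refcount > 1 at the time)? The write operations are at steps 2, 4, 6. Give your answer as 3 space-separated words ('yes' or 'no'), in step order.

Op 1: fork(P0) -> P1. 3 ppages; refcounts: pp0:2 pp1:2 pp2:2
Op 2: write(P1, v2, 114). refcount(pp2)=2>1 -> COPY to pp3. 4 ppages; refcounts: pp0:2 pp1:2 pp2:1 pp3:1
Op 3: fork(P0) -> P2. 4 ppages; refcounts: pp0:3 pp1:3 pp2:2 pp3:1
Op 4: write(P1, v2, 131). refcount(pp3)=1 -> write in place. 4 ppages; refcounts: pp0:3 pp1:3 pp2:2 pp3:1
Op 5: fork(P2) -> P3. 4 ppages; refcounts: pp0:4 pp1:4 pp2:3 pp3:1
Op 6: write(P1, v0, 139). refcount(pp0)=4>1 -> COPY to pp4. 5 ppages; refcounts: pp0:3 pp1:4 pp2:3 pp3:1 pp4:1

yes no yes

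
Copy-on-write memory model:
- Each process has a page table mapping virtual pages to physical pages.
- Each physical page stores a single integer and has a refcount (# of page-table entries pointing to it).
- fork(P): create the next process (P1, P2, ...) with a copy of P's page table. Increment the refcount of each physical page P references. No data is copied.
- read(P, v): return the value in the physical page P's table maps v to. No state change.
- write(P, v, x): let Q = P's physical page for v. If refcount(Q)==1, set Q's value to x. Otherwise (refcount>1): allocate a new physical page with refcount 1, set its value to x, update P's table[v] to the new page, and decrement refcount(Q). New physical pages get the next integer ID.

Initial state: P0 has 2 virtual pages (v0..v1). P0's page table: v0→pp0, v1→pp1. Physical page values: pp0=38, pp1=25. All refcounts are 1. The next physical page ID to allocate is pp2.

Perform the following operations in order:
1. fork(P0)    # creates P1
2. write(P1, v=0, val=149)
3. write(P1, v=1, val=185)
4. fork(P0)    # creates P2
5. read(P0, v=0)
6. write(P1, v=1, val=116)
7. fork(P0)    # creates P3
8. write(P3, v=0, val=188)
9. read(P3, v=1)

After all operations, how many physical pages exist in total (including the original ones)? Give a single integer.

Answer: 5

Derivation:
Op 1: fork(P0) -> P1. 2 ppages; refcounts: pp0:2 pp1:2
Op 2: write(P1, v0, 149). refcount(pp0)=2>1 -> COPY to pp2. 3 ppages; refcounts: pp0:1 pp1:2 pp2:1
Op 3: write(P1, v1, 185). refcount(pp1)=2>1 -> COPY to pp3. 4 ppages; refcounts: pp0:1 pp1:1 pp2:1 pp3:1
Op 4: fork(P0) -> P2. 4 ppages; refcounts: pp0:2 pp1:2 pp2:1 pp3:1
Op 5: read(P0, v0) -> 38. No state change.
Op 6: write(P1, v1, 116). refcount(pp3)=1 -> write in place. 4 ppages; refcounts: pp0:2 pp1:2 pp2:1 pp3:1
Op 7: fork(P0) -> P3. 4 ppages; refcounts: pp0:3 pp1:3 pp2:1 pp3:1
Op 8: write(P3, v0, 188). refcount(pp0)=3>1 -> COPY to pp4. 5 ppages; refcounts: pp0:2 pp1:3 pp2:1 pp3:1 pp4:1
Op 9: read(P3, v1) -> 25. No state change.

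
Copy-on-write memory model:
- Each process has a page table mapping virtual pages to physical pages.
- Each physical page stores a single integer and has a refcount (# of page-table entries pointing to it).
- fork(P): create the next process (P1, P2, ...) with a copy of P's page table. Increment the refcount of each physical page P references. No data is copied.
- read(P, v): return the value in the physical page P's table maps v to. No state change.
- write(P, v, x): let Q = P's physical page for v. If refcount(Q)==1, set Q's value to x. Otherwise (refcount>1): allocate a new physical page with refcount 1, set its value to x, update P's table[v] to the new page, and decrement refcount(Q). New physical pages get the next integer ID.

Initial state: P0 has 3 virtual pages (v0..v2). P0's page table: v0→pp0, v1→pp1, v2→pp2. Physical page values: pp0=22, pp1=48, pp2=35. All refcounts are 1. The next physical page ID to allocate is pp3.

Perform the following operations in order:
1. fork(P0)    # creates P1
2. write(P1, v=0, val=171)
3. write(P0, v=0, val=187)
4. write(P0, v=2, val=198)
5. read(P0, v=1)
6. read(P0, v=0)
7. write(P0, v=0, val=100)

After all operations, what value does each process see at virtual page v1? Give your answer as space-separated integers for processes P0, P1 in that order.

Op 1: fork(P0) -> P1. 3 ppages; refcounts: pp0:2 pp1:2 pp2:2
Op 2: write(P1, v0, 171). refcount(pp0)=2>1 -> COPY to pp3. 4 ppages; refcounts: pp0:1 pp1:2 pp2:2 pp3:1
Op 3: write(P0, v0, 187). refcount(pp0)=1 -> write in place. 4 ppages; refcounts: pp0:1 pp1:2 pp2:2 pp3:1
Op 4: write(P0, v2, 198). refcount(pp2)=2>1 -> COPY to pp4. 5 ppages; refcounts: pp0:1 pp1:2 pp2:1 pp3:1 pp4:1
Op 5: read(P0, v1) -> 48. No state change.
Op 6: read(P0, v0) -> 187. No state change.
Op 7: write(P0, v0, 100). refcount(pp0)=1 -> write in place. 5 ppages; refcounts: pp0:1 pp1:2 pp2:1 pp3:1 pp4:1
P0: v1 -> pp1 = 48
P1: v1 -> pp1 = 48

Answer: 48 48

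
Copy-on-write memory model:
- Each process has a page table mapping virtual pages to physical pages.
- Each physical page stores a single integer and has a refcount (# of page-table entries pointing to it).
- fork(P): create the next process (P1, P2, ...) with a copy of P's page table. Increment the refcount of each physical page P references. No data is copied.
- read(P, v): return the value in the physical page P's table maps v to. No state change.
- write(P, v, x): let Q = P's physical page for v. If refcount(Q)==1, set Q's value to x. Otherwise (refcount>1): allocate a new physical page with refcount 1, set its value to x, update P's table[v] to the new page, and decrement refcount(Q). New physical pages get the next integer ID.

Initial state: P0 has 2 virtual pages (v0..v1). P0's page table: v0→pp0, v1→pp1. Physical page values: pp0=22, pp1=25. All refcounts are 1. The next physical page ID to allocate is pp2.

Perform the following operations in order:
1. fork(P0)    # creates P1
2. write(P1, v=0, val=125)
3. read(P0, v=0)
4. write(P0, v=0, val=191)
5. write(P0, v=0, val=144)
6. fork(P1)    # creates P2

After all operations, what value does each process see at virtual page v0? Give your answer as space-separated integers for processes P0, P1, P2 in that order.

Op 1: fork(P0) -> P1. 2 ppages; refcounts: pp0:2 pp1:2
Op 2: write(P1, v0, 125). refcount(pp0)=2>1 -> COPY to pp2. 3 ppages; refcounts: pp0:1 pp1:2 pp2:1
Op 3: read(P0, v0) -> 22. No state change.
Op 4: write(P0, v0, 191). refcount(pp0)=1 -> write in place. 3 ppages; refcounts: pp0:1 pp1:2 pp2:1
Op 5: write(P0, v0, 144). refcount(pp0)=1 -> write in place. 3 ppages; refcounts: pp0:1 pp1:2 pp2:1
Op 6: fork(P1) -> P2. 3 ppages; refcounts: pp0:1 pp1:3 pp2:2
P0: v0 -> pp0 = 144
P1: v0 -> pp2 = 125
P2: v0 -> pp2 = 125

Answer: 144 125 125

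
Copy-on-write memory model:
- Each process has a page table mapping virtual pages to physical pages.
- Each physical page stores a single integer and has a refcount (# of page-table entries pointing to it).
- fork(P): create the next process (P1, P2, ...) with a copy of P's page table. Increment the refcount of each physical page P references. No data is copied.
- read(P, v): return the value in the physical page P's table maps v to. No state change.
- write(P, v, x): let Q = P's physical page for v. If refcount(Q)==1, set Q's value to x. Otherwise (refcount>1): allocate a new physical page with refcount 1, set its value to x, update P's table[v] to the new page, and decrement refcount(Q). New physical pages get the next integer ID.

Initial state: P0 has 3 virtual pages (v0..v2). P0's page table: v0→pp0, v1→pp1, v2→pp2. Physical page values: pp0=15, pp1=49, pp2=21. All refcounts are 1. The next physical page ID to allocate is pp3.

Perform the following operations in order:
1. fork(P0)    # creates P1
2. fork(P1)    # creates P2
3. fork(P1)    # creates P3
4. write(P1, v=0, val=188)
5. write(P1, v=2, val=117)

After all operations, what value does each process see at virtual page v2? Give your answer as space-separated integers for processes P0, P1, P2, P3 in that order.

Answer: 21 117 21 21

Derivation:
Op 1: fork(P0) -> P1. 3 ppages; refcounts: pp0:2 pp1:2 pp2:2
Op 2: fork(P1) -> P2. 3 ppages; refcounts: pp0:3 pp1:3 pp2:3
Op 3: fork(P1) -> P3. 3 ppages; refcounts: pp0:4 pp1:4 pp2:4
Op 4: write(P1, v0, 188). refcount(pp0)=4>1 -> COPY to pp3. 4 ppages; refcounts: pp0:3 pp1:4 pp2:4 pp3:1
Op 5: write(P1, v2, 117). refcount(pp2)=4>1 -> COPY to pp4. 5 ppages; refcounts: pp0:3 pp1:4 pp2:3 pp3:1 pp4:1
P0: v2 -> pp2 = 21
P1: v2 -> pp4 = 117
P2: v2 -> pp2 = 21
P3: v2 -> pp2 = 21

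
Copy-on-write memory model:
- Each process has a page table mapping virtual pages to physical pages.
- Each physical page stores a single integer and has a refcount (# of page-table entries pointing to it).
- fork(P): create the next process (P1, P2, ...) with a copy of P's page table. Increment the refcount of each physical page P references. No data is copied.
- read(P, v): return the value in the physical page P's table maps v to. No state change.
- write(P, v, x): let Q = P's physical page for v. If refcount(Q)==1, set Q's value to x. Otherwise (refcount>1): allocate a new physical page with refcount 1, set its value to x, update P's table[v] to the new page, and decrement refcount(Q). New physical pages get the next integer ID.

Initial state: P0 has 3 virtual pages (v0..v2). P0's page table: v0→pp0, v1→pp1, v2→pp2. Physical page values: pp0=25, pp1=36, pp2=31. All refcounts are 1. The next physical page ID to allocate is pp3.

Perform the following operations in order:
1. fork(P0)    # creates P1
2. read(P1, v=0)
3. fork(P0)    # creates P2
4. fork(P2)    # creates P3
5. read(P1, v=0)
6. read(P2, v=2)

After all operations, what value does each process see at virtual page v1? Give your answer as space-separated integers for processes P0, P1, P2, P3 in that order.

Op 1: fork(P0) -> P1. 3 ppages; refcounts: pp0:2 pp1:2 pp2:2
Op 2: read(P1, v0) -> 25. No state change.
Op 3: fork(P0) -> P2. 3 ppages; refcounts: pp0:3 pp1:3 pp2:3
Op 4: fork(P2) -> P3. 3 ppages; refcounts: pp0:4 pp1:4 pp2:4
Op 5: read(P1, v0) -> 25. No state change.
Op 6: read(P2, v2) -> 31. No state change.
P0: v1 -> pp1 = 36
P1: v1 -> pp1 = 36
P2: v1 -> pp1 = 36
P3: v1 -> pp1 = 36

Answer: 36 36 36 36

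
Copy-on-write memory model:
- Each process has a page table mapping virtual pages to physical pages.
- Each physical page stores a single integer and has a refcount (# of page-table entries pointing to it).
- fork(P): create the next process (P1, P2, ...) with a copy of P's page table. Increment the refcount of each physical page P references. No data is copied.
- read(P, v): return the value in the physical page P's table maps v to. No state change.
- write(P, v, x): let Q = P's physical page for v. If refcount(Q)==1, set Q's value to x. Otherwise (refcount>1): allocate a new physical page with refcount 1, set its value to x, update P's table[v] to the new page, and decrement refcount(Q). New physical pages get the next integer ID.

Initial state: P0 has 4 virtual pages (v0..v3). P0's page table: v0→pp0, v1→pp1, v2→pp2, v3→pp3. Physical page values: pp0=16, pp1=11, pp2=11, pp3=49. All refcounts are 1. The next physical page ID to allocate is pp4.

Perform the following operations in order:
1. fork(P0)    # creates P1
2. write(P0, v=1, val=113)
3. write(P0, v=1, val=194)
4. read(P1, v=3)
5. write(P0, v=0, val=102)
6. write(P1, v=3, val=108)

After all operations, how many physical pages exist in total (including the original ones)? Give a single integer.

Answer: 7

Derivation:
Op 1: fork(P0) -> P1. 4 ppages; refcounts: pp0:2 pp1:2 pp2:2 pp3:2
Op 2: write(P0, v1, 113). refcount(pp1)=2>1 -> COPY to pp4. 5 ppages; refcounts: pp0:2 pp1:1 pp2:2 pp3:2 pp4:1
Op 3: write(P0, v1, 194). refcount(pp4)=1 -> write in place. 5 ppages; refcounts: pp0:2 pp1:1 pp2:2 pp3:2 pp4:1
Op 4: read(P1, v3) -> 49. No state change.
Op 5: write(P0, v0, 102). refcount(pp0)=2>1 -> COPY to pp5. 6 ppages; refcounts: pp0:1 pp1:1 pp2:2 pp3:2 pp4:1 pp5:1
Op 6: write(P1, v3, 108). refcount(pp3)=2>1 -> COPY to pp6. 7 ppages; refcounts: pp0:1 pp1:1 pp2:2 pp3:1 pp4:1 pp5:1 pp6:1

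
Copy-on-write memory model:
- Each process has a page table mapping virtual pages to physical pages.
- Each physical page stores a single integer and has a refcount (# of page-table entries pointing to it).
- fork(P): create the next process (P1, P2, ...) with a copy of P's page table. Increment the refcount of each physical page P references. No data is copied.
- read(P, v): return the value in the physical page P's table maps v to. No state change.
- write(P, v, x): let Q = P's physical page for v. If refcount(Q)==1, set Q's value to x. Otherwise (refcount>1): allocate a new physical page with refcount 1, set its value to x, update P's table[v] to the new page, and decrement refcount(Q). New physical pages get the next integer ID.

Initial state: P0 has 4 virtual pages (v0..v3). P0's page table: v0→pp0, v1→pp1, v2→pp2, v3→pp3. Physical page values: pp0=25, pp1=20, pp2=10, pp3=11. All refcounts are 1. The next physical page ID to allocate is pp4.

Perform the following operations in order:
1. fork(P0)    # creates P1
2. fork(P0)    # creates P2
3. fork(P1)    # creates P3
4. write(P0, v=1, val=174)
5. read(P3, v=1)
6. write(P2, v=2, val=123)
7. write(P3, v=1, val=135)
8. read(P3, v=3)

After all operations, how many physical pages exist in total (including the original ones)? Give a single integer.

Answer: 7

Derivation:
Op 1: fork(P0) -> P1. 4 ppages; refcounts: pp0:2 pp1:2 pp2:2 pp3:2
Op 2: fork(P0) -> P2. 4 ppages; refcounts: pp0:3 pp1:3 pp2:3 pp3:3
Op 3: fork(P1) -> P3. 4 ppages; refcounts: pp0:4 pp1:4 pp2:4 pp3:4
Op 4: write(P0, v1, 174). refcount(pp1)=4>1 -> COPY to pp4. 5 ppages; refcounts: pp0:4 pp1:3 pp2:4 pp3:4 pp4:1
Op 5: read(P3, v1) -> 20. No state change.
Op 6: write(P2, v2, 123). refcount(pp2)=4>1 -> COPY to pp5. 6 ppages; refcounts: pp0:4 pp1:3 pp2:3 pp3:4 pp4:1 pp5:1
Op 7: write(P3, v1, 135). refcount(pp1)=3>1 -> COPY to pp6. 7 ppages; refcounts: pp0:4 pp1:2 pp2:3 pp3:4 pp4:1 pp5:1 pp6:1
Op 8: read(P3, v3) -> 11. No state change.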